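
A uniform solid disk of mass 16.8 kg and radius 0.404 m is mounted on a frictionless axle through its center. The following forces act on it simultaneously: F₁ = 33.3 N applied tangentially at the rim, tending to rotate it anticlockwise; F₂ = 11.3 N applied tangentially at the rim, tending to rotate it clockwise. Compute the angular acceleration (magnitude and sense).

α ≈ 6.48 rad/s², anticlockwise

I = ½MR² = (1/2)(16.8)(0.404)² = 1.371 kg·m².
Taking anticlockwise as positive: τ₁ = +(33.3)(0.404) = +13.45 N·m; τ₂ = −(11.3)(0.404) = −4.565 N·m.
Net torque τ = 8.888 N·m.
α = τ/I = 8.888/1.371 = 6.483 rad/s².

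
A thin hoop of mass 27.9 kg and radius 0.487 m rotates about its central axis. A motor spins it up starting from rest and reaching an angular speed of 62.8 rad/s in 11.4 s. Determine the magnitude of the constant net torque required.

I = MR² = (27.9)(0.487)² = 6.617 kg·m².
α = Δω/Δt = (62.8 − 0)/11.4 = 5.509 rad/s².
τ = Iα = (6.617)(5.509) = 36.45 N·m.

τ ≈ 36.5 N·m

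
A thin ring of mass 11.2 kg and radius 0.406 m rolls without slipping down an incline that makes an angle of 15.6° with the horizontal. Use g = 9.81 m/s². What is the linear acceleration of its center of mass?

Translation along the incline: Mg sinθ − f = Ma.
Rotation about the center: fR = Iα with I = MR². No-slip gives a = αR, so f = (I/R²)a = M a.
Substituting: Mg sinθ = (1 + 1.000)Ma, so a = g sinθ/(1 + 1.000) = (9.81) sin 15.6° / 2.000 = 1.319 m/s².

a ≈ 1.32 m/s²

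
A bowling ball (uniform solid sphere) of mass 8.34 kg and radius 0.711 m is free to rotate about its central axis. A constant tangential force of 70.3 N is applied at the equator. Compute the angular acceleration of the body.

I = (2/5)MR² = (2/5)(8.34)(0.711)² = 1.686 kg·m².
τ = F R = (70.3)(0.711) = 49.98 N·m.
From τ = Iα: α = 49.98/1.686 = 29.64 rad/s².

α ≈ 29.6 rad/s²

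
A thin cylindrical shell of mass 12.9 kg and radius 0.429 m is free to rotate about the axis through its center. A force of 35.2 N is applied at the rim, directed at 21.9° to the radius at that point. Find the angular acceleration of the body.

α ≈ 2.37 rad/s²

I = MR² = (12.9)(0.429)² = 2.374 kg·m².
Only the tangential component produces torque: τ = F R sinθ = (35.2)(0.429) sin 21.9° = 5.632 N·m.
Newton's second law for rotation, τ = Iα, gives α = τ/I = 5.632/2.374 = 2.372 rad/s².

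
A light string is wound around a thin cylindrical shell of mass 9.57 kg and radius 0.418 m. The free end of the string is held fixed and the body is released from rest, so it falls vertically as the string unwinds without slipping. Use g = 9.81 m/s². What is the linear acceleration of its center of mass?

Translation: Mg − T = Ma. Rotation about the center: TR = Iα with I = MR².
With a = αR: T = (I/R²)a = M a, so Mg = (1 + 1.000)Ma.
a = g/(1 + 1.000) = 9.81/2.000 = 4.905 m/s².

a ≈ 4.91 m/s²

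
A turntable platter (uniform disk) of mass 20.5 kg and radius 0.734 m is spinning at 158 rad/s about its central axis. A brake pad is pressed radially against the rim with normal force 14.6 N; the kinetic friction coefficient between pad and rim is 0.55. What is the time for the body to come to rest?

I = ½MR² = (1/2)(20.5)(0.734)² = 5.522 kg·m².
Friction force f = μN = (0.55)(14.6) = 8.030 N at the rim; torque magnitude τ = fR = 5.894 N·m, opposing ω.
|α| = τ/I = 5.894/5.522 = 1.067 rad/s² (deceleration).
0 = ω₀ − |α|t ⇒ t = ω₀/|α| = 158/1.067 = 148.0 s.

t ≈ 148 s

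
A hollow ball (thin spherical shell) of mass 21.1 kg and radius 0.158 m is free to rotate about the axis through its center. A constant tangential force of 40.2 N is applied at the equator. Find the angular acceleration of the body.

I = (2/3)MR² = (2/3)(21.1)(0.158)² = 0.3512 kg·m².
τ = F R = (40.2)(0.158) = 6.352 N·m.
Newton's second law for rotation, τ = Iα, gives α = τ/I = 6.352/0.3512 = 18.09 rad/s².

α ≈ 18.1 rad/s²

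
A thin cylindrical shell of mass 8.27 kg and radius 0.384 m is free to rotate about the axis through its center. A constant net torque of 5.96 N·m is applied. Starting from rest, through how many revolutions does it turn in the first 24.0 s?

≈ 224 revolutions

I = MR² = (8.27)(0.384)² = 1.219 kg·m².
α = τ/I = 5.96/1.219 = 4.887 rad/s².
θ = ½αt² = ½(4.887)(24.0)² = 1408 rad.
Revolutions = θ/(2π) = 224.0.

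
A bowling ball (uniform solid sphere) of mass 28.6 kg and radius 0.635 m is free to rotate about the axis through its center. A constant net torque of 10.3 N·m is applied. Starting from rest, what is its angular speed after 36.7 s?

ω ≈ 81.9 rad/s

I = (2/5)MR² = (2/5)(28.6)(0.635)² = 4.613 kg·m².
α = τ/I = 10.3/4.613 = 2.233 rad/s².
ω = ω₀ + αt = 0 + (2.233)(36.7) = 81.95 rad/s.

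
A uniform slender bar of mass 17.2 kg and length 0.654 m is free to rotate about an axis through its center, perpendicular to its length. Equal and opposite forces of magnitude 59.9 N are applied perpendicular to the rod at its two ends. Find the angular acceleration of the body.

α ≈ 63.9 rad/s²

I = (1/12)ML² = (1/12)(17.2)(0.654)² = 0.6131 kg·m².
The couple gives τ = F·(L/2) + F·(L/2) = F L = (59.9)(0.654) = 39.17 N·m.
Newton's second law for rotation, τ = Iα, gives α = τ/I = 39.17/0.6131 = 63.90 rad/s².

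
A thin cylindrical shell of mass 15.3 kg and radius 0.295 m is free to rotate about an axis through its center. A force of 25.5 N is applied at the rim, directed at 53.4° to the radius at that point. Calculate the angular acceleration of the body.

I = MR² = (15.3)(0.295)² = 1.331 kg·m².
Only the tangential component produces torque: τ = F R sinθ = (25.5)(0.295) sin 53.4° = 6.039 N·m.
Newton's second law for rotation, τ = Iα, gives α = τ/I = 6.039/1.331 = 4.536 rad/s².

α ≈ 4.54 rad/s²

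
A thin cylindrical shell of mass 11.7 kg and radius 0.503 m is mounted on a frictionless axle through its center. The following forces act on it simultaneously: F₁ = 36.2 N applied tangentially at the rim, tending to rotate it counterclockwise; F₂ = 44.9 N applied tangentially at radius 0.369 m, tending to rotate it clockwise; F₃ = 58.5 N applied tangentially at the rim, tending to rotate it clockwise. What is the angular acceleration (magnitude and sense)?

α ≈ 9.39 rad/s², clockwise

I = MR² = (11.7)(0.503)² = 2.960 kg·m².
Taking counterclockwise as positive: τ₁ = +(36.2)(0.503) = +18.21 N·m; τ₂ = −(44.9)(0.369) = −16.57 N·m; τ₃ = −(58.5)(0.503) = −29.43 N·m.
Net torque τ = -27.78 N·m.
α = τ/I = -27.78/2.960 = -9.386 rad/s².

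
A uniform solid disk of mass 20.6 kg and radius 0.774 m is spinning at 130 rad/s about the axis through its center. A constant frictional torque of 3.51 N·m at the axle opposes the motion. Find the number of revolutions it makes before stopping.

I = ½MR² = (1/2)(20.6)(0.774)² = 6.170 kg·m².
The net torque has magnitude 3.51 N·m, opposing ω.
|α| = τ/I = 3.510/6.170 = 0.5688 rad/s² (deceleration).
ω² = ω₀² − 2|α|θ with ω = 0 ⇒ θ = ω₀²/(2|α|) = 14850 rad = 2364 rev.

≈ 2360 revolutions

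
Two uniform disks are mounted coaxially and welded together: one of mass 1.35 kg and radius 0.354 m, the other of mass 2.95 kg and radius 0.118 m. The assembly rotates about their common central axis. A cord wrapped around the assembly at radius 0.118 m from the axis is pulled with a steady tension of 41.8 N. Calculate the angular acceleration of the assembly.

I = ½M₁R₁² + ½M₂R₂² = ½(1.35)(0.354)² + ½(2.95)(0.118)² = 0.1051 kg·m².
τ = F r = (41.8)(0.118) = 4.932 N·m.
α = τ/I = 4.932/0.1051 = 46.92 rad/s².

α ≈ 46.9 rad/s²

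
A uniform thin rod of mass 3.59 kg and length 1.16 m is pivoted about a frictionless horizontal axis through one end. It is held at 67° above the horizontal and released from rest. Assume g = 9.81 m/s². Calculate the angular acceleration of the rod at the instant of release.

α ≈ 4.96 rad/s²

About the pivot, I = (1/3)ML² = (1/3)(3.59)(1.16)² = 1.610 kg·m².
The weight acts at the center, a distance L/2 = 0.5800 m from the pivot; τ = Mg(L/2) cos 67° = 7.981 N·m.
α = τ/I = 7.981/1.610 = 4.957 rad/s².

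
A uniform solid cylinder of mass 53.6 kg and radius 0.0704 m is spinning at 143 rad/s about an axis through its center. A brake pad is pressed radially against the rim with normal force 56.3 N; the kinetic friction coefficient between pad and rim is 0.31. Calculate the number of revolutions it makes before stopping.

I = ½MR² = (1/2)(53.6)(0.0704)² = 0.1328 kg·m².
Friction force f = μN = (0.31)(56.3) = 17.45 N at the rim; torque magnitude τ = fR = 1.229 N·m, opposing ω.
|α| = τ/I = 1.229/0.1328 = 9.250 rad/s² (deceleration).
ω² = ω₀² − 2|α|θ with ω = 0 ⇒ θ = ω₀²/(2|α|) = 1105 rad = 175.9 rev.

≈ 176 revolutions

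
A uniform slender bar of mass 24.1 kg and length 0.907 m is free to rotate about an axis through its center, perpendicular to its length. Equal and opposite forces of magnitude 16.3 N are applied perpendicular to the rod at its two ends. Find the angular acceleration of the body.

I = (1/12)ML² = (1/12)(24.1)(0.907)² = 1.652 kg·m².
The couple gives τ = F·(L/2) + F·(L/2) = F L = (16.3)(0.907) = 14.78 N·m.
Newton's second law for rotation, τ = Iα, gives α = τ/I = 14.78/1.652 = 8.948 rad/s².

α ≈ 8.95 rad/s²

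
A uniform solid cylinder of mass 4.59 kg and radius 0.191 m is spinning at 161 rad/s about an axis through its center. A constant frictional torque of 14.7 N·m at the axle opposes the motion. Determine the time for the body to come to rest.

I = ½MR² = (1/2)(4.59)(0.191)² = 0.08372 kg·m².
The net torque has magnitude 14.7 N·m, opposing ω.
|α| = τ/I = 14.70/0.08372 = 175.6 rad/s² (deceleration).
0 = ω₀ − |α|t ⇒ t = ω₀/|α| = 161/175.6 = 0.9170 s.

t ≈ 0.917 s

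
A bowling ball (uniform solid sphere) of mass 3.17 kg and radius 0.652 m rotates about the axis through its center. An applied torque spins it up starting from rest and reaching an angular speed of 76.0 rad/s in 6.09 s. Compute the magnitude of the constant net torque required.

I = (2/5)MR² = (2/5)(3.17)(0.652)² = 0.5390 kg·m².
α = Δω/Δt = (76.0 − 0)/6.09 = 12.48 rad/s².
τ = Iα = (0.5390)(12.48) = 6.727 N·m.

τ ≈ 6.73 N·m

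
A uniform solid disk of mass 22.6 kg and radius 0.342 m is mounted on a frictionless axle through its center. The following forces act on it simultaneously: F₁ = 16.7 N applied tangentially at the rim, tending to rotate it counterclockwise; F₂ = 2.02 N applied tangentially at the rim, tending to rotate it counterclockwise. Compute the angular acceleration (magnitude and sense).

I = ½MR² = (1/2)(22.6)(0.342)² = 1.322 kg·m².
Taking counterclockwise as positive: τ₁ = +(16.7)(0.342) = +5.711 N·m; τ₂ = +(2.02)(0.342) = +0.6908 N·m.
Net torque τ = 6.402 N·m.
α = τ/I = 6.402/1.322 = 4.844 rad/s².

α ≈ 4.84 rad/s², counterclockwise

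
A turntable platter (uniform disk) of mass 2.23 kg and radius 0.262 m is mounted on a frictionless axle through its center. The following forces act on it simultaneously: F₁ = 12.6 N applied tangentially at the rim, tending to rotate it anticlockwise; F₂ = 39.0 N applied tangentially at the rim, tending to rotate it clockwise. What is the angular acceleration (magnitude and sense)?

I = ½MR² = (1/2)(2.23)(0.262)² = 0.07654 kg·m².
Taking anticlockwise as positive: τ₁ = +(12.6)(0.262) = +3.301 N·m; τ₂ = −(39.0)(0.262) = −10.22 N·m.
Net torque τ = -6.917 N·m.
α = τ/I = -6.917/0.07654 = -90.37 rad/s².

α ≈ 90.4 rad/s², clockwise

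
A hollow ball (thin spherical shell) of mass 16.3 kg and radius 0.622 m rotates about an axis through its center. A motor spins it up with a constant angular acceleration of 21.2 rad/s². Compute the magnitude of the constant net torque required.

τ ≈ 89.1 N·m

I = (2/3)MR² = (2/3)(16.3)(0.622)² = 4.204 kg·m².
τ = Iα = (4.204)(21.20) = 89.13 N·m.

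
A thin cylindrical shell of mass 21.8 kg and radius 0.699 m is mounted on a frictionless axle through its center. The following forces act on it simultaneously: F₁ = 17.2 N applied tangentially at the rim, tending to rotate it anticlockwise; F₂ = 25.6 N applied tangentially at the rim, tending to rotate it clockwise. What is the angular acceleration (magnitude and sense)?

α ≈ 0.551 rad/s², clockwise

I = MR² = (21.8)(0.699)² = 10.65 kg·m².
Taking anticlockwise as positive: τ₁ = +(17.2)(0.699) = +12.02 N·m; τ₂ = −(25.6)(0.699) = −17.89 N·m.
Net torque τ = -5.872 N·m.
α = τ/I = -5.872/10.65 = -0.5512 rad/s².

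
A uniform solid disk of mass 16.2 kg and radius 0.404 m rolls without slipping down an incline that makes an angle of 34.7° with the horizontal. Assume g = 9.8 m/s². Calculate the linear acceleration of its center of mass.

Translation along the incline: Mg sinθ − f = Ma.
Rotation about the center: fR = Iα with I = ½MR². No-slip gives a = αR, so f = (I/R²)a = (1/2)M a.
Substituting: Mg sinθ = (1 + 0.5000)Ma, so a = g sinθ/(1 + 0.5000) = (9.8) sin 34.7° / 1.500 = 3.719 m/s².

a ≈ 3.72 m/s²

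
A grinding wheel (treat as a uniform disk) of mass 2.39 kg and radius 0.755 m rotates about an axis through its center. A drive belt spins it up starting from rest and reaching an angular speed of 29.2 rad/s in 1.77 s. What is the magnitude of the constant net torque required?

I = ½MR² = (1/2)(2.39)(0.755)² = 0.6812 kg·m².
α = Δω/Δt = (29.2 − 0)/1.77 = 16.50 rad/s².
τ = Iα = (0.6812)(16.50) = 11.24 N·m.

τ ≈ 11.2 N·m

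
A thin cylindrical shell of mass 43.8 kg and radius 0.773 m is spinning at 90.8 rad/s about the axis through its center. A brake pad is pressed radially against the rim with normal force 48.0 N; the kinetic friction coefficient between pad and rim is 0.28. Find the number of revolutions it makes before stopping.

≈ 1650 revolutions

I = MR² = (43.8)(0.773)² = 26.17 kg·m².
Friction force f = μN = (0.28)(48.0) = 13.44 N at the rim; torque magnitude τ = fR = 10.39 N·m, opposing ω.
|α| = τ/I = 10.39/26.17 = 0.3970 rad/s² (deceleration).
ω² = ω₀² − 2|α|θ with ω = 0 ⇒ θ = ω₀²/(2|α|) = 10380 rad = 1653 rev.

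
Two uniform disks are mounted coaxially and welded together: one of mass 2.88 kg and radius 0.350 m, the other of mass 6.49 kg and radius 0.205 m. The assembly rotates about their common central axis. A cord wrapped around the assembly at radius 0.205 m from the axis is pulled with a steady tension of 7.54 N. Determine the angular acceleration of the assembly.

I = ½M₁R₁² + ½M₂R₂² = ½(2.88)(0.350)² + ½(6.49)(0.205)² = 0.3128 kg·m².
τ = F r = (7.54)(0.205) = 1.546 N·m.
α = τ/I = 1.546/0.3128 = 4.942 rad/s².

α ≈ 4.94 rad/s²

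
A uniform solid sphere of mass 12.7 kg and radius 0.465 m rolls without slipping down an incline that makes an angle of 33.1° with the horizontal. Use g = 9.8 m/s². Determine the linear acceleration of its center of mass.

a ≈ 3.82 m/s²

Translation along the incline: Mg sinθ − f = Ma.
Rotation about the center: fR = Iα with I = (2/5)MR². No-slip gives a = αR, so f = (I/R²)a = (2/5)M a.
Substituting: Mg sinθ = (1 + 0.4000)Ma, so a = g sinθ/(1 + 0.4000) = (9.8) sin 33.1° / 1.400 = 3.823 m/s².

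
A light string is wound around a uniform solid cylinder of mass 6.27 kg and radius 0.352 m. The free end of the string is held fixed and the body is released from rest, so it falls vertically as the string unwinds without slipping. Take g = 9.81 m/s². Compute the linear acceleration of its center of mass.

Translation: Mg − T = Ma. Rotation about the center: TR = Iα with I = ½MR².
With a = αR: T = (I/R²)a = (1/2)M a, so Mg = (1 + 0.5000)Ma.
a = g/(1 + 0.5000) = 9.81/1.500 = 6.540 m/s².

a ≈ 6.54 m/s²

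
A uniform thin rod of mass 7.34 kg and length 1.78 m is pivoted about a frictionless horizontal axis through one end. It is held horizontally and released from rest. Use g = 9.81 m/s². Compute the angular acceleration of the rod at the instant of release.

About the pivot, I = (1/3)ML² = (1/3)(7.34)(1.78)² = 7.752 kg·m².
The weight acts at the center, a distance L/2 = 0.8900 m from the pivot; τ = Mg(L/2) = 64.08 N·m.
α = τ/I = 64.08/7.752 = 8.267 rad/s².

α ≈ 8.27 rad/s²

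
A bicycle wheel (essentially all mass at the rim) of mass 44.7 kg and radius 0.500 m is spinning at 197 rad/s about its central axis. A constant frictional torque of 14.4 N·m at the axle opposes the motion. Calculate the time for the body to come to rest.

t ≈ 153 s

I = MR² = (44.7)(0.500)² = 11.18 kg·m².
The net torque has magnitude 14.4 N·m, opposing ω.
|α| = τ/I = 14.40/11.18 = 1.289 rad/s² (deceleration).
0 = ω₀ − |α|t ⇒ t = ω₀/|α| = 197/1.289 = 152.9 s.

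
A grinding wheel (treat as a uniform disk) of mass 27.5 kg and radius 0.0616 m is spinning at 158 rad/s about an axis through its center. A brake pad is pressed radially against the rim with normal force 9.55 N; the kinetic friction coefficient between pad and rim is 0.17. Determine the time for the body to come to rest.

t ≈ 82.4 s

I = ½MR² = (1/2)(27.5)(0.0616)² = 0.05218 kg·m².
Friction force f = μN = (0.17)(9.55) = 1.624 N at the rim; torque magnitude τ = fR = 0.1000 N·m, opposing ω.
|α| = τ/I = 0.1000/0.05218 = 1.917 rad/s² (deceleration).
0 = ω₀ − |α|t ⇒ t = ω₀/|α| = 158/1.917 = 82.43 s.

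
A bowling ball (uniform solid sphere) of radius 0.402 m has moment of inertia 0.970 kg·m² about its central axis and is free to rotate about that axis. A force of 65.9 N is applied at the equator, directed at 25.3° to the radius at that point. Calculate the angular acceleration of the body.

α ≈ 11.7 rad/s²

Only the tangential component produces torque: τ = F R sinθ = (65.9)(0.402) sin 25.3° = 11.32 N·m.
From τ = Iα: α = 11.32/0.9700 = 11.67 rad/s².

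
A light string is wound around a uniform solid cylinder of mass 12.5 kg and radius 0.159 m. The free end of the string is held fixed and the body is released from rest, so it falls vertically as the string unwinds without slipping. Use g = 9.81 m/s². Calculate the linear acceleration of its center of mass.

Translation: Mg − T = Ma. Rotation about the center: TR = Iα with I = ½MR².
With a = αR: T = (I/R²)a = (1/2)M a, so Mg = (1 + 0.5000)Ma.
a = g/(1 + 0.5000) = 9.81/1.500 = 6.540 m/s².

a ≈ 6.54 m/s²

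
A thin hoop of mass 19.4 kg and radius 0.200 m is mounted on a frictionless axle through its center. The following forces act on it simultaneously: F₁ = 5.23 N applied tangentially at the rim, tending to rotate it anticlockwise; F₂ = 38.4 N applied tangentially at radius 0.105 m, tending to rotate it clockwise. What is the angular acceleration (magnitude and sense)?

I = MR² = (19.4)(0.200)² = 0.7760 kg·m².
Taking anticlockwise as positive: τ₁ = +(5.23)(0.200) = +1.046 N·m; τ₂ = −(38.4)(0.105) = −4.032 N·m.
Net torque τ = -2.986 N·m.
α = τ/I = -2.986/0.7760 = -3.848 rad/s².

α ≈ 3.85 rad/s², clockwise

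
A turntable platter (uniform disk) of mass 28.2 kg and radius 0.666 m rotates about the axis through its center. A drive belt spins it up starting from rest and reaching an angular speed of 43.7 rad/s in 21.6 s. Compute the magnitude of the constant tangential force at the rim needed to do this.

F ≈ 19.0 N

I = ½MR² = (1/2)(28.2)(0.666)² = 6.254 kg·m².
α = Δω/Δt = (43.7 − 0)/21.6 = 2.023 rad/s².
The required torque is τ = Iα = (6.254)(2.023) = 12.65 N·m.
A tangential force at the rim gives τ = FR, so F = τ/R = 12.65/0.666 = 19.00 N.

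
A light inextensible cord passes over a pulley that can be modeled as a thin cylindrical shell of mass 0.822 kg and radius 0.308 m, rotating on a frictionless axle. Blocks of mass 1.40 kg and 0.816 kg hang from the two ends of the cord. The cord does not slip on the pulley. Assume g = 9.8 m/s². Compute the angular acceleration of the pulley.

α ≈ 6.12 rad/s²

I = MR² = (0.822)(0.308)² = 0.07798 kg·m².
Heavier block: m₁g − T₁ = m₁a. Lighter block: T₂ − m₂g = m₂a.
Pulley: (T₁ − T₂)R = Iα = I(a/R), so T₁ − T₂ = (I/R²)a = 1·M_p a = 0.8220·a.
Adding the three: (m₁ − m₂)g = (m₁ + m₂ + 0.8220)a, so a = (1.40 − 0.816)(9.8)/(1.40 + 0.816 + 0.8220) = 1.884 m/s².
α = a/R = 1.884/0.308 = 6.116 rad/s².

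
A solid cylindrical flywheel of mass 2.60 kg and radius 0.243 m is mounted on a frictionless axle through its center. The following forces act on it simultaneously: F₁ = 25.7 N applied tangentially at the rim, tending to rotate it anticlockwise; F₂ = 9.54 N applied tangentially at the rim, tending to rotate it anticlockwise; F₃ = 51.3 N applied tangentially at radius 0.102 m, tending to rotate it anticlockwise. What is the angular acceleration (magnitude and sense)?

I = ½MR² = (1/2)(2.60)(0.243)² = 0.07676 kg·m².
Taking anticlockwise as positive: τ₁ = +(25.7)(0.243) = +6.245 N·m; τ₂ = +(9.54)(0.243) = +2.318 N·m; τ₃ = +(51.3)(0.102) = +5.233 N·m.
Net torque τ = 13.80 N·m.
α = τ/I = 13.80/0.07676 = 179.7 rad/s².

α ≈ 180 rad/s², anticlockwise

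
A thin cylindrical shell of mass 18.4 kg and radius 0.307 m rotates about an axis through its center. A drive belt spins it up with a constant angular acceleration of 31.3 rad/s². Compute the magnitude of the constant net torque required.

I = MR² = (18.4)(0.307)² = 1.734 kg·m².
τ = Iα = (1.734)(31.30) = 54.28 N·m.

τ ≈ 54.3 N·m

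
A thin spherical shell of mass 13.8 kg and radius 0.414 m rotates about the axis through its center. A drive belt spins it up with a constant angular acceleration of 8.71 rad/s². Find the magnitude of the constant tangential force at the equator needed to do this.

I = (2/3)MR² = (2/3)(13.8)(0.414)² = 1.577 kg·m².
The required torque is τ = Iα = (1.577)(8.710) = 13.73 N·m.
A tangential force at the equator gives τ = FR, so F = τ/R = 13.73/0.414 = 33.17 N.

F ≈ 33.2 N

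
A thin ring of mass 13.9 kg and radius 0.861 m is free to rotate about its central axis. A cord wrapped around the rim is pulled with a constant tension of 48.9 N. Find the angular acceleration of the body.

α ≈ 4.09 rad/s²

I = MR² = (13.9)(0.861)² = 10.30 kg·m².
τ = F R = (48.9)(0.861) = 42.10 N·m.
Newton's second law for rotation, τ = Iα, gives α = τ/I = 42.10/10.30 = 4.086 rad/s².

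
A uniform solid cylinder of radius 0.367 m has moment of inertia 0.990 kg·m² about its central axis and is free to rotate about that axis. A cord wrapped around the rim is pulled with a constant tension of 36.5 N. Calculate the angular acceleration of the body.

α ≈ 13.5 rad/s²

τ = F R = (36.5)(0.367) = 13.40 N·m.
Newton's second law for rotation, τ = Iα, gives α = τ/I = 13.40/0.9900 = 13.53 rad/s².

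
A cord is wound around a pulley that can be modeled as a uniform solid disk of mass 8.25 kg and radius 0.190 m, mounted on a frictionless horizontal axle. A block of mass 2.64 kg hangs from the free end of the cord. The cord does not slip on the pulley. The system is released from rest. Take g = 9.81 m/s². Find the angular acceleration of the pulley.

α ≈ 20.1 rad/s²

I = ½MR² = (1/2)(8.25)(0.190)² = 0.1489 kg·m².
Block: mg − T = ma. Pulley: TR = Iα. No-slip: a = αR, so T = (I/R²)a = 4.125·a.
Then mg = (m + 4.125)a, so a = (2.64)(9.81)/(2.64 + 4.125) = 3.828 m/s².
α = a/R = 3.828/0.190 = 20.15 rad/s².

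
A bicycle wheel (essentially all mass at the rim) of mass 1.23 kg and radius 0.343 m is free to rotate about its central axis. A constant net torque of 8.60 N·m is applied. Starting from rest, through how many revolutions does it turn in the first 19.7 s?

I = MR² = (1.23)(0.343)² = 0.1447 kg·m².
α = τ/I = 8.60/0.1447 = 59.43 rad/s².
θ = ½αt² = ½(59.43)(19.7)² = 11530 rad.
Revolutions = θ/(2π) = 1835.

≈ 1840 revolutions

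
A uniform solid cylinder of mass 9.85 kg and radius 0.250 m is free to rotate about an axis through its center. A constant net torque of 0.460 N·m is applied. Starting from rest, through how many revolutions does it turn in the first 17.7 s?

I = ½MR² = (1/2)(9.85)(0.250)² = 0.3078 kg·m².
α = τ/I = 0.460/0.3078 = 1.494 rad/s².
θ = ½αt² = ½(1.494)(17.7)² = 234.1 rad.
Revolutions = θ/(2π) = 37.26.

≈ 37.3 revolutions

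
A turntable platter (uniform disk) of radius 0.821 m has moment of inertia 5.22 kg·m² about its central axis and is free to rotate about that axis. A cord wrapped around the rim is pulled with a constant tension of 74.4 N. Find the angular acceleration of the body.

α ≈ 11.7 rad/s²

τ = F R = (74.4)(0.821) = 61.08 N·m.
Newton's second law for rotation, τ = Iα, gives α = τ/I = 61.08/5.220 = 11.70 rad/s².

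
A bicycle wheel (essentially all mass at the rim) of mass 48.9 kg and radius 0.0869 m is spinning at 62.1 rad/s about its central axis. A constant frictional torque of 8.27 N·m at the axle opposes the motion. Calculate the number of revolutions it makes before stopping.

I = MR² = (48.9)(0.0869)² = 0.3693 kg·m².
The net torque has magnitude 8.27 N·m, opposing ω.
|α| = τ/I = 8.270/0.3693 = 22.40 rad/s² (deceleration).
ω² = ω₀² − 2|α|θ with ω = 0 ⇒ θ = ω₀²/(2|α|) = 86.10 rad = 13.70 rev.

≈ 13.7 revolutions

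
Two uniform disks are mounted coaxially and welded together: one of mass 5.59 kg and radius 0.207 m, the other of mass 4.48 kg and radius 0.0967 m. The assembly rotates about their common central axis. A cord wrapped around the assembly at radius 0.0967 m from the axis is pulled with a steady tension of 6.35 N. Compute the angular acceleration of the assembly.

I = ½M₁R₁² + ½M₂R₂² = ½(5.59)(0.207)² + ½(4.48)(0.0967)² = 0.1407 kg·m².
τ = F r = (6.35)(0.0967) = 0.6140 N·m.
α = τ/I = 0.6140/0.1407 = 4.364 rad/s².

α ≈ 4.36 rad/s²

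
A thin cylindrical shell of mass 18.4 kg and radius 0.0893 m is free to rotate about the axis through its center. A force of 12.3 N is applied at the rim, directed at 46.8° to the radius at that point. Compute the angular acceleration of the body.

α ≈ 5.46 rad/s²

I = MR² = (18.4)(0.0893)² = 0.1467 kg·m².
Only the tangential component produces torque: τ = F R sinθ = (12.3)(0.0893) sin 46.8° = 0.8007 N·m.
From τ = Iα: α = 0.8007/0.1467 = 5.457 rad/s².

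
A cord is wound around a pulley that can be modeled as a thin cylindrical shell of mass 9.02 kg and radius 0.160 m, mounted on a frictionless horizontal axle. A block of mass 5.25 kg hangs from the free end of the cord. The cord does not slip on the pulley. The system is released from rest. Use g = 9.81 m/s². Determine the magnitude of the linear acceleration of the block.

a ≈ 3.61 m/s²

I = MR² = (9.02)(0.160)² = 0.2309 kg·m².
Block: mg − T = ma. Pulley: TR = Iα. No-slip: a = αR, so T = (I/R²)a = 9.020·a.
Then mg = (m + 9.020)a, so a = (5.25)(9.81)/(5.25 + 9.020) = 3.609 m/s².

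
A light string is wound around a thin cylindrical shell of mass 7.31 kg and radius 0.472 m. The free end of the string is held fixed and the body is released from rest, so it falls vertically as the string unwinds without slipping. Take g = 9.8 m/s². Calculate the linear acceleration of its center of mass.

a ≈ 4.90 m/s²

Translation: Mg − T = Ma. Rotation about the center: TR = Iα with I = MR².
With a = αR: T = (I/R²)a = M a, so Mg = (1 + 1.000)Ma.
a = g/(1 + 1.000) = 9.8/2.000 = 4.900 m/s².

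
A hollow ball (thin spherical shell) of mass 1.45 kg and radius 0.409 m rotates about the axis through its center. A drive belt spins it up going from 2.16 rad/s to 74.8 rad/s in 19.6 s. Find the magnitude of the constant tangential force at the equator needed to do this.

F ≈ 1.47 N

I = (2/3)MR² = (2/3)(1.45)(0.409)² = 0.1617 kg·m².
α = Δω/Δt = (74.8 − 2.16)/19.6 = 3.706 rad/s².
The required torque is τ = Iα = (0.1617)(3.706) = 0.5993 N·m.
A tangential force at the equator gives τ = FR, so F = τ/R = 0.5993/0.409 = 1.465 N.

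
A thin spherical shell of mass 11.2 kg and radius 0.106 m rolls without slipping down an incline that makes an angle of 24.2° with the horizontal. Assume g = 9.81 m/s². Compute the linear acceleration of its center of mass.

Translation along the incline: Mg sinθ − f = Ma.
Rotation about the center: fR = Iα with I = (2/3)MR². No-slip gives a = αR, so f = (I/R²)a = (2/3)M a.
Substituting: Mg sinθ = (1 + 0.6667)Ma, so a = g sinθ/(1 + 0.6667) = (9.81) sin 24.2° / 1.667 = 2.413 m/s².

a ≈ 2.41 m/s²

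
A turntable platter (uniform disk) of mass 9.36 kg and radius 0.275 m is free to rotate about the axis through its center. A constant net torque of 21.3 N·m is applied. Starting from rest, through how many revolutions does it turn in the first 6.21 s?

I = ½MR² = (1/2)(9.36)(0.275)² = 0.3539 kg·m².
α = τ/I = 21.3/0.3539 = 60.18 rad/s².
θ = ½αt² = ½(60.18)(6.21)² = 1160 rad.
Revolutions = θ/(2π) = 184.7.

≈ 185 revolutions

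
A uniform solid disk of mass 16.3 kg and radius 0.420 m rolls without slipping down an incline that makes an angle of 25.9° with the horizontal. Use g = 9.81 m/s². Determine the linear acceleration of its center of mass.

Translation along the incline: Mg sinθ − f = Ma.
Rotation about the center: fR = Iα with I = ½MR². No-slip gives a = αR, so f = (I/R²)a = (1/2)M a.
Substituting: Mg sinθ = (1 + 0.5000)Ma, so a = g sinθ/(1 + 0.5000) = (9.81) sin 25.9° / 1.500 = 2.857 m/s².

a ≈ 2.86 m/s²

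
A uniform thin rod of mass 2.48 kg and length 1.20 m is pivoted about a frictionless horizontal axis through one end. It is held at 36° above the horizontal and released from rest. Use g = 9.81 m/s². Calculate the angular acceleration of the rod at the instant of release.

α ≈ 9.92 rad/s²

About the pivot, I = (1/3)ML² = (1/3)(2.48)(1.20)² = 1.190 kg·m².
The weight acts at the center, a distance L/2 = 0.6000 m from the pivot; τ = Mg(L/2) cos 36° = 11.81 N·m.
α = τ/I = 11.81/1.190 = 9.921 rad/s².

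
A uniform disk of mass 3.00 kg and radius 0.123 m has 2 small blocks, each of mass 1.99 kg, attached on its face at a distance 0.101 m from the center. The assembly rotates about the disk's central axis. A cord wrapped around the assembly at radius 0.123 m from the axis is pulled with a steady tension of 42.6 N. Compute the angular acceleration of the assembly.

α ≈ 82.8 rad/s²

I_disk = ½MR² = ½(3.00)(0.123)² = 0.02269 kg·m².
I_blocks = 2·m·r² = 2(1.99)(0.101)² = 0.04060 kg·m².
Total I = 0.06329 kg·m².
τ = F r = (42.6)(0.123) = 5.240 N·m.
α = τ/I = 5.240/0.06329 = 82.79 rad/s².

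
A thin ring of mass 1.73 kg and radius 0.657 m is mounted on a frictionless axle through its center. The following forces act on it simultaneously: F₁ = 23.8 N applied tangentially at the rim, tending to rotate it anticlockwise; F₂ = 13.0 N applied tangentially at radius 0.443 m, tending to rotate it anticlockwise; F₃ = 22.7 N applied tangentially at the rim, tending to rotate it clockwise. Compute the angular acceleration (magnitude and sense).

I = MR² = (1.73)(0.657)² = 0.7468 kg·m².
Taking anticlockwise as positive: τ₁ = +(23.8)(0.657) = +15.64 N·m; τ₂ = +(13.0)(0.443) = +5.759 N·m; τ₃ = −(22.7)(0.657) = −14.91 N·m.
Net torque τ = 6.482 N·m.
α = τ/I = 6.482/0.7468 = 8.680 rad/s².

α ≈ 8.68 rad/s², anticlockwise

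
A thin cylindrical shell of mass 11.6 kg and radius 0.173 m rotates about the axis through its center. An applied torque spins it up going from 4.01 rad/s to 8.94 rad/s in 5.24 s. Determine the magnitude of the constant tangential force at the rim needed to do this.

F ≈ 1.89 N

I = MR² = (11.6)(0.173)² = 0.3472 kg·m².
α = Δω/Δt = (8.94 − 4.01)/5.24 = 0.9408 rad/s².
The required torque is τ = Iα = (0.3472)(0.9408) = 0.3266 N·m.
A tangential force at the rim gives τ = FR, so F = τ/R = 0.3266/0.173 = 1.888 N.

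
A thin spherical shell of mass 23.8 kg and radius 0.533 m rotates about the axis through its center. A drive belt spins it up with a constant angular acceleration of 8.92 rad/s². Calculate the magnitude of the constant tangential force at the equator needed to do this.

F ≈ 75.4 N

I = (2/3)MR² = (2/3)(23.8)(0.533)² = 4.508 kg·m².
The required torque is τ = Iα = (4.508)(8.920) = 40.21 N·m.
A tangential force at the equator gives τ = FR, so F = τ/R = 40.21/0.533 = 75.44 N.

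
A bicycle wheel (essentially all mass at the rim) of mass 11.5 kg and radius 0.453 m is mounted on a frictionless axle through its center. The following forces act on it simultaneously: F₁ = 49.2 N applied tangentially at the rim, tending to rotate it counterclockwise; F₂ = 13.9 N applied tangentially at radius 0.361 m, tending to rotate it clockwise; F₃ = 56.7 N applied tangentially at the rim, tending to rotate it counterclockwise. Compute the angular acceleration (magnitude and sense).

α ≈ 18.2 rad/s², counterclockwise

I = MR² = (11.5)(0.453)² = 2.360 kg·m².
Taking counterclockwise as positive: τ₁ = +(49.2)(0.453) = +22.29 N·m; τ₂ = −(13.9)(0.361) = −5.018 N·m; τ₃ = +(56.7)(0.453) = +25.69 N·m.
Net torque τ = 42.95 N·m.
α = τ/I = 42.95/2.360 = 18.20 rad/s².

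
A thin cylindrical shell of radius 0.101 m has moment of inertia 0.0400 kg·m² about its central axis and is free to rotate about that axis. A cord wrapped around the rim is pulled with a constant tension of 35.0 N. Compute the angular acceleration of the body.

α ≈ 88.4 rad/s²

τ = F R = (35.0)(0.101) = 3.535 N·m.
Newton's second law for rotation, τ = Iα, gives α = τ/I = 3.535/0.04000 = 88.38 rad/s².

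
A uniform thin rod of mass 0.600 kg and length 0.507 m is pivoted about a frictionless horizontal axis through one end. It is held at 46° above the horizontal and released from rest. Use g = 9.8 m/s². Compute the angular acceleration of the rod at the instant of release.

α ≈ 20.1 rad/s²

About the pivot, I = (1/3)ML² = (1/3)(0.600)(0.507)² = 0.05141 kg·m².
The weight acts at the center, a distance L/2 = 0.2535 m from the pivot; τ = Mg(L/2) cos 46° = 1.035 N·m.
α = τ/I = 1.035/0.05141 = 20.14 rad/s².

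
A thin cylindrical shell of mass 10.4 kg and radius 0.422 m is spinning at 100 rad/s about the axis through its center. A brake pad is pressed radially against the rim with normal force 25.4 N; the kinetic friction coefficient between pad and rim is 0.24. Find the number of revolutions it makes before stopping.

I = MR² = (10.4)(0.422)² = 1.852 kg·m².
Friction force f = μN = (0.24)(25.4) = 6.096 N at the rim; torque magnitude τ = fR = 2.573 N·m, opposing ω.
|α| = τ/I = 2.573/1.852 = 1.389 rad/s² (deceleration).
ω² = ω₀² − 2|α|θ with ω = 0 ⇒ θ = ω₀²/(2|α|) = 3600 rad = 572.9 rev.

≈ 573 revolutions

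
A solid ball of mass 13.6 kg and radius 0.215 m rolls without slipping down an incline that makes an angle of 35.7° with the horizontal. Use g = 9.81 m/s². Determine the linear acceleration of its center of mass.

a ≈ 4.09 m/s²

Translation along the incline: Mg sinθ − f = Ma.
Rotation about the center: fR = Iα with I = (2/5)MR². No-slip gives a = αR, so f = (I/R²)a = (2/5)M a.
Substituting: Mg sinθ = (1 + 0.4000)Ma, so a = g sinθ/(1 + 0.4000) = (9.81) sin 35.7° / 1.400 = 4.089 m/s².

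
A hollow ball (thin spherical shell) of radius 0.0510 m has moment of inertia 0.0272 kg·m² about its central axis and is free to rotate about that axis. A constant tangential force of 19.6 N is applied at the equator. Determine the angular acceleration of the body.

τ = F R = (19.6)(0.0510) = 0.9996 N·m.
Newton's second law for rotation, τ = Iα, gives α = τ/I = 0.9996/0.02720 = 36.75 rad/s².

α ≈ 36.8 rad/s²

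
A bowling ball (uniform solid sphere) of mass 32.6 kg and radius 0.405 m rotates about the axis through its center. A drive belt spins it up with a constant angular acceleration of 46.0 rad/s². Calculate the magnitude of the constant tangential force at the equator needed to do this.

I = (2/5)MR² = (2/5)(32.6)(0.405)² = 2.139 kg·m².
The required torque is τ = Iα = (2.139)(46.00) = 98.39 N·m.
A tangential force at the equator gives τ = FR, so F = τ/R = 98.39/0.405 = 242.9 N.

F ≈ 243 N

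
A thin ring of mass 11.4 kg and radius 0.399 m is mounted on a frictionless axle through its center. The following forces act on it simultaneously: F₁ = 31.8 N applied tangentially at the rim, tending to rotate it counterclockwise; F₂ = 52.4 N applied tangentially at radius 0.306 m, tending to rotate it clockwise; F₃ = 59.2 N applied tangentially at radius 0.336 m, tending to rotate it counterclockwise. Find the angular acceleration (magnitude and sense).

I = MR² = (11.4)(0.399)² = 1.815 kg·m².
Taking counterclockwise as positive: τ₁ = +(31.8)(0.399) = +12.69 N·m; τ₂ = −(52.4)(0.306) = −16.03 N·m; τ₃ = +(59.2)(0.336) = +19.89 N·m.
Net torque τ = 16.55 N·m.
α = τ/I = 16.55/1.815 = 9.116 rad/s².

α ≈ 9.12 rad/s², counterclockwise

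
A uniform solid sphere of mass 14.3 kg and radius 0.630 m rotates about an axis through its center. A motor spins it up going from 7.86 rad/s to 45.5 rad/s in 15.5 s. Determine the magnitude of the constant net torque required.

I = (2/5)MR² = (2/5)(14.3)(0.630)² = 2.270 kg·m².
α = Δω/Δt = (45.5 − 7.86)/15.5 = 2.428 rad/s².
τ = Iα = (2.270)(2.428) = 5.513 N·m.

τ ≈ 5.51 N·m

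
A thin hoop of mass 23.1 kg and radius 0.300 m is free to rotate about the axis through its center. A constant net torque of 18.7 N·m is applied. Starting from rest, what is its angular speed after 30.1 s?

ω ≈ 271 rad/s

I = MR² = (23.1)(0.300)² = 2.079 kg·m².
α = τ/I = 18.7/2.079 = 8.995 rad/s².
ω = ω₀ + αt = 0 + (8.995)(30.1) = 270.7 rad/s.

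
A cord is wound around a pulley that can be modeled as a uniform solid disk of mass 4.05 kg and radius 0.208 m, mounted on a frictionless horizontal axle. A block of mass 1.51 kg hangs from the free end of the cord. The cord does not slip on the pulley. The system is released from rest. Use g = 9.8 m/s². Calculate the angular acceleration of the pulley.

α ≈ 20.1 rad/s²

I = ½MR² = (1/2)(4.05)(0.208)² = 0.08761 kg·m².
Block: mg − T = ma. Pulley: TR = Iα. No-slip: a = αR, so T = (I/R²)a = 2.025·a.
Then mg = (m + 2.025)a, so a = (1.51)(9.8)/(1.51 + 2.025) = 4.186 m/s².
α = a/R = 4.186/0.208 = 20.13 rad/s².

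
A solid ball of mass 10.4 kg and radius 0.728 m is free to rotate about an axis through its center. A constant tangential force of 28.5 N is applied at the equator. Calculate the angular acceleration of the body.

α ≈ 9.41 rad/s²

I = (2/5)MR² = (2/5)(10.4)(0.728)² = 2.205 kg·m².
τ = F R = (28.5)(0.728) = 20.75 N·m.
From τ = Iα: α = 20.75/2.205 = 9.411 rad/s².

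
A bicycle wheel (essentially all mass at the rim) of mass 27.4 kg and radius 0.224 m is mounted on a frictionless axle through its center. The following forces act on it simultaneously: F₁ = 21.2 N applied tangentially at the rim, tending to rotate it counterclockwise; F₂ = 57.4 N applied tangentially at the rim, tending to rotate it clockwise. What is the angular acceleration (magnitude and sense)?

α ≈ 5.90 rad/s², clockwise

I = MR² = (27.4)(0.224)² = 1.375 kg·m².
Taking counterclockwise as positive: τ₁ = +(21.2)(0.224) = +4.749 N·m; τ₂ = −(57.4)(0.224) = −12.86 N·m.
Net torque τ = -8.109 N·m.
α = τ/I = -8.109/1.375 = -5.898 rad/s².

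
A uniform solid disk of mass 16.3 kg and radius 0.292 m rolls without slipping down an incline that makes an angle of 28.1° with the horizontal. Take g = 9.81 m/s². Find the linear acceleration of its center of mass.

a ≈ 3.08 m/s²

Translation along the incline: Mg sinθ − f = Ma.
Rotation about the center: fR = Iα with I = ½MR². No-slip gives a = αR, so f = (I/R²)a = (1/2)M a.
Substituting: Mg sinθ = (1 + 0.5000)Ma, so a = g sinθ/(1 + 0.5000) = (9.81) sin 28.1° / 1.500 = 3.080 m/s².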